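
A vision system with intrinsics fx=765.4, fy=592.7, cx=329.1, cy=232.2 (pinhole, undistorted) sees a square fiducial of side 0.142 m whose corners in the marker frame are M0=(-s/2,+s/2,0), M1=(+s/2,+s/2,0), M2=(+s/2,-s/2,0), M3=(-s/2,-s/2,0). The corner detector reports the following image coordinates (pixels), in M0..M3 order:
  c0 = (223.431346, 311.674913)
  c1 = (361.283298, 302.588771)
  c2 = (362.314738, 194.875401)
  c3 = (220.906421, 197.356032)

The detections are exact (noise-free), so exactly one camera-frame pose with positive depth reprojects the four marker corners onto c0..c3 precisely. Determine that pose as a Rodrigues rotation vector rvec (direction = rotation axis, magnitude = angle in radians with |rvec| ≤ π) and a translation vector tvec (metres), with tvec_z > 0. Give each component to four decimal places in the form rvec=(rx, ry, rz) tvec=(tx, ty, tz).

Intrinsics K: fx=765.4, fy=592.7, cx=329.1, cy=232.2
Marker side s = 0.142 m; corners in marker frame (Z=0):
  M0 = (-0.0710, +0.0710, 0)
  M1 = (+0.0710, +0.0710, 0)
  M2 = (+0.0710, -0.0710, 0)
  M3 = (-0.0710, -0.0710, 0)
Detected image corners:
  c0 = (223.431346, 311.674913) px
  c1 = (361.283298, 302.588771) px
  c2 = (362.314738, 194.875401) px
  c3 = (220.906421, 197.356032) px
Planar DLT: solve 8×8 A·h = b for H (H[2,2]=1):
  H  [+1108.19319 +56.58113 +294.11139]
  H  [+66.73540 +825.65285 +252.23372]
  H  [+0.42824 +0.17708 +1.00000]
B = K⁻¹H; ‖b₁‖=1.335458, ‖b₂‖=1.335458; λ = 2/(‖b₁‖+‖b₂‖) = 0.748807, sign → tz>0 ⇒ λ=+0.748807
r₁ = λ·B[:,0] = (+0.94629,-0.04132,+0.32067); r₂ = λ·B[:,1] = (-0.00166,+0.99117,+0.13260)
r₃ = r₁×r₂ = (-0.32332,-0.12600,+0.93786); SVD([r₁ r₂ r₃]) → R = UVᵀ:
  R  [+0.94629 -0.00166 -0.32332]
  R  [-0.04132 +0.99117 -0.12600]
  R  [+0.32067 +0.13260 +0.93786]
t = (-0.03423, +0.02531, +0.74881) m
tr R = 2.875322; θ = arccos((tr R − 1)/2) = 0.354958 rad = 20.338°
axis k = ((R−Rᵀ)₃₂, (R−Rᵀ)₁₃, (R−Rᵀ)₂₁) / (2 sinθ) = (+0.372032, -0.926465, -0.057054)
rvec = θ·k = (+0.132056, -0.328856, -0.020252)

rvec=(0.1321, -0.3289, -0.0203) tvec=(-0.0342, 0.0253, 0.7488)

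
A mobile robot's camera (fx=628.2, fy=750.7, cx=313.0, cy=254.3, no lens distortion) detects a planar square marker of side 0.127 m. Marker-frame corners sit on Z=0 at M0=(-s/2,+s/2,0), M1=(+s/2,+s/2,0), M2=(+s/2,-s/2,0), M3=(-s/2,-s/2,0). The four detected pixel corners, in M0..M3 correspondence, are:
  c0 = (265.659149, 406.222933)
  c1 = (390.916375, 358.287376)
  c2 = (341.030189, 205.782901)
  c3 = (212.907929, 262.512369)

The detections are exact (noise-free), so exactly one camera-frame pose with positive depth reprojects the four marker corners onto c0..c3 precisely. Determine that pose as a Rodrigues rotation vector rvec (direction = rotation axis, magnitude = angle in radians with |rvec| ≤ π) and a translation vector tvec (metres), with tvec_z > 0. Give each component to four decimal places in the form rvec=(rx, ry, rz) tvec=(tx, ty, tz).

rvec=(0.2240, 0.1706, -0.3628) tvec=(-0.0104, 0.0431, 0.5780)

Intrinsics K: fx=628.2, fy=750.7, cx=313.0, cy=254.3
Marker side s = 0.127 m; corners in marker frame (Z=0):
  M0 = (-0.0635, +0.0635, 0)
  M1 = (+0.0635, +0.0635, 0)
  M2 = (+0.0635, -0.0635, 0)
  M3 = (-0.0635, -0.0635, 0)
Detected image corners:
  c0 = (265.659149, 406.222933) px
  c1 = (390.916375, 358.287376) px
  c2 = (341.030189, 205.782901) px
  c3 = (212.907929, 262.512369) px
Planar DLT: solve 8×8 A·h = b for H (H[2,2]=1):
  H  [+890.21362 +501.61482 +301.72846]
  H  [-520.44604 +1264.49121 +310.30104]
  H  [-0.35394 +0.32144 +1.00000]
B = K⁻¹H; ‖b₁‖=1.730054, ‖b₂‖=1.730054; λ = 2/(‖b₁‖+‖b₂‖) = 0.578017, sign → tz>0 ⇒ λ=+0.578017
r₁ = λ·B[:,0] = (+0.92103,-0.33142,-0.20458); r₂ = λ·B[:,1] = (+0.36897,+0.91068,+0.18580)
r₃ = r₁×r₂ = (+0.12473,-0.24661,+0.96105); SVD([r₁ r₂ r₃]) → R = UVᵀ:
  R  [+0.92103 +0.36897 +0.12473]
  R  [-0.33142 +0.91068 -0.24661]
  R  [-0.20458 +0.18580 +0.96105]
t = (-0.01037, +0.04312, +0.57802) m
tr R = 2.792768; θ = arccos((tr R − 1)/2) = 0.459252 rad = 26.313°
axis k = ((R−Rᵀ)₃₂, (R−Rᵀ)₁₃, (R−Rᵀ)₂₁) / (2 sinθ) = (+0.487741, +0.371458, -0.790017)
rvec = θ·k = (+0.223996, +0.170593, -0.362817)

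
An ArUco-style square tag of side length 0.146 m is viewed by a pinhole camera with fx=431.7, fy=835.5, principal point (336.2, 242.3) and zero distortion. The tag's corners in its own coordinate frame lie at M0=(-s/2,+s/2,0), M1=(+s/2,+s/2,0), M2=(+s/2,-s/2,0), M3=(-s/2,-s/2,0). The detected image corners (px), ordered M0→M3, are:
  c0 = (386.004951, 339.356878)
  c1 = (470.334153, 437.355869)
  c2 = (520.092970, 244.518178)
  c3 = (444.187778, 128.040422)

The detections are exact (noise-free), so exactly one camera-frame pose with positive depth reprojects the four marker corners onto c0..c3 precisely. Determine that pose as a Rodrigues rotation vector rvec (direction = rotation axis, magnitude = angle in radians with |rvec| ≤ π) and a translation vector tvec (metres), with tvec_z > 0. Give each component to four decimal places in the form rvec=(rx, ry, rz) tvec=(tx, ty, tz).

Intrinsics K: fx=431.7, fy=835.5, cx=336.2, cy=242.3
Marker side s = 0.146 m; corners in marker frame (Z=0):
  M0 = (-0.0730, +0.0730, 0)
  M1 = (+0.0730, +0.0730, 0)
  M2 = (+0.0730, -0.0730, 0)
  M3 = (-0.0730, -0.0730, 0)
Detected image corners:
  c0 = (386.004951, 339.356878) px
  c1 = (470.334153, 437.355869) px
  c2 = (520.092970, 244.518178) px
  c3 = (444.187778, 128.040422) px
Planar DLT: solve 8×8 A·h = b for H (H[2,2]=1):
  H  [+886.43114 -468.10001 +457.76029]
  H  [+948.97995 +1317.53127 +288.60526]
  H  [+0.74292 -0.21971 +1.00000]
B = K⁻¹H; ‖b₁‖=1.890496, ‖b₂‖=1.890496; λ = 2/(‖b₁‖+‖b₂‖) = 0.528962, sign → tz>0 ⇒ λ=+0.528962
r₁ = λ·B[:,0] = (+0.78010,+0.48684,+0.39298); r₂ = λ·B[:,1] = (-0.48305,+0.86784,-0.11622)
r₃ = r₁×r₂ = (-0.39762,-0.09917,+0.91217); SVD([r₁ r₂ r₃]) → R = UVᵀ:
  R  [+0.78010 -0.48305 -0.39762]
  R  [+0.48684 +0.86784 -0.09917]
  R  [+0.39298 -0.11622 +0.91217]
t = (+0.14895, +0.02932, +0.52896) m
tr R = 2.560116; θ = arccos((tr R − 1)/2) = 0.676038 rad = 38.734°
axis k = ((R−Rᵀ)₃₂, (R−Rᵀ)₁₃, (R−Rᵀ)₂₁) / (2 sinθ) = (-0.013623, -0.631767, +0.775039)
rvec = θ·k = (-0.009210, -0.427098, +0.523956)

rvec=(-0.0092, -0.4271, 0.5240) tvec=(0.1489, 0.0293, 0.5290)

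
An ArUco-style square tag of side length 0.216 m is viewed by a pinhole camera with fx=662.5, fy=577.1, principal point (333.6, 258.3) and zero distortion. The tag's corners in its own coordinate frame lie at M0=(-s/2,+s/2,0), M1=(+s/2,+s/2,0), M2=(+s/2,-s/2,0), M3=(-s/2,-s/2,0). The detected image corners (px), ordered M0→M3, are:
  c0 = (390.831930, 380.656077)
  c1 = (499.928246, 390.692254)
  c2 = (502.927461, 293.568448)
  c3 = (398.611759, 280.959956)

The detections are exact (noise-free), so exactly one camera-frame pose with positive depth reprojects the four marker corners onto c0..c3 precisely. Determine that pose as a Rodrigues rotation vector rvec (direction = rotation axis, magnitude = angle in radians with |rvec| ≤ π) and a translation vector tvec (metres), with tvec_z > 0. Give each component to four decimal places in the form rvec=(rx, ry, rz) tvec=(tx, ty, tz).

rvec=(-0.2459, -0.2001, 0.1176) tvec=(0.2201, 0.1690, 1.2637)

Intrinsics K: fx=662.5, fy=577.1, cx=333.6, cy=258.3
Marker side s = 0.216 m; corners in marker frame (Z=0):
  M0 = (-0.1080, +0.1080, 0)
  M1 = (+0.1080, +0.1080, 0)
  M2 = (+0.1080, -0.1080, 0)
  M3 = (-0.1080, -0.1080, 0)
Detected image corners:
  c0 = (390.831930, 380.656077) px
  c1 = (499.928246, 390.692254) px
  c2 = (502.927461, 293.568448) px
  c3 = (398.611759, 280.959956) px
Planar DLT: solve 8×8 A·h = b for H (H[2,2]=1):
  H  [+558.31057 -114.45716 +448.96307]
  H  [+101.01177 +388.16802 +335.49368]
  H  [+0.14404 -0.20014 +1.00000]
B = K⁻¹H; ‖b₁‖=0.791317, ‖b₂‖=0.791317; λ = 2/(‖b₁‖+‖b₂‖) = 1.263715, sign → tz>0 ⇒ λ=+1.263715
r₁ = λ·B[:,0] = (+0.97332,+0.13972,+0.18202); r₂ = λ·B[:,1] = (-0.09097,+0.96320,-0.25292)
r₃ = r₁×r₂ = (-0.21066,+0.22961,+0.95021); SVD([r₁ r₂ r₃]) → R = UVᵀ:
  R  [+0.97332 -0.09097 -0.21066]
  R  [+0.13972 +0.96320 +0.22961]
  R  [+0.18202 -0.25292 +0.95021]
t = (+0.22005, +0.16904, +1.26372) m
tr R = 2.886727; θ = arccos((tr R − 1)/2) = 0.338170 rad = 19.376°
axis k = ((R−Rᵀ)₃₂, (R−Rᵀ)₁₃, (R−Rᵀ)₂₁) / (2 sinθ) = (-0.727230, -0.591826, +0.347675)
rvec = θ·k = (-0.245927, -0.200138, +0.117573)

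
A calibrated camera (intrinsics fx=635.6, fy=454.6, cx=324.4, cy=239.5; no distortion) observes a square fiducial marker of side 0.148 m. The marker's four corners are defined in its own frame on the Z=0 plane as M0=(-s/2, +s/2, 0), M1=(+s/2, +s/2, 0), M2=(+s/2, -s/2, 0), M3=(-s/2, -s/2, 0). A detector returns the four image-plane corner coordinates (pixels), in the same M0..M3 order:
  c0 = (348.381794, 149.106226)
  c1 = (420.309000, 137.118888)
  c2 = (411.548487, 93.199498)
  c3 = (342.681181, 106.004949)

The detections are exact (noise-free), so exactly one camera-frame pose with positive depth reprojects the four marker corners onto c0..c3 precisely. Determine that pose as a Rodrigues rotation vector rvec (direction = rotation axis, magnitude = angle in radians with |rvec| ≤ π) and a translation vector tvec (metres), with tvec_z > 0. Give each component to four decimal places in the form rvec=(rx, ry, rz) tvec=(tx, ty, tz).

rvec=(-0.3493, 0.2985, -0.1240) tvec=(0.1140, -0.3388, 1.2998)

Intrinsics K: fx=635.6, fy=454.6, cx=324.4, cy=239.5
Marker side s = 0.148 m; corners in marker frame (Z=0):
  M0 = (-0.0740, +0.0740, 0)
  M1 = (+0.0740, +0.0740, 0)
  M2 = (+0.0740, -0.0740, 0)
  M3 = (-0.0740, -0.0740, 0)
Detected image corners:
  c0 = (348.381794, 149.106226) px
  c1 = (420.309000, 137.118888) px
  c2 = (411.548487, 93.199498) px
  c3 = (342.681181, 106.004949) px
Planar DLT: solve 8×8 A·h = b for H (H[2,2]=1):
  H  [+397.50210 -55.11230 +380.12391]
  H  [-108.66056 +260.85725 +121.01234]
  H  [-0.20473 -0.27266 +1.00000]
B = K⁻¹H; ‖b₁‖=0.769320, ‖b₂‖=0.769320; λ = 2/(‖b₁‖+‖b₂‖) = 1.299849, sign → tz>0 ⇒ λ=+1.299849
r₁ = λ·B[:,0] = (+0.94874,-0.17050,-0.26612); r₂ = λ·B[:,1] = (+0.06818,+0.93260,-0.35442)
r₃ = r₁×r₂ = (+0.30861,+0.31811,+0.89642); SVD([r₁ r₂ r₃]) → R = UVᵀ:
  R  [+0.94874 +0.06818 +0.30861]
  R  [-0.17050 +0.93260 +0.31811]
  R  [-0.26612 -0.35442 +0.89642]
t = (+0.11396, -0.33879, +1.29985) m
tr R = 2.777760; θ = arccos((tr R − 1)/2) = 0.475902 rad = 27.267°
axis k = ((R−Rᵀ)₃₂, (R−Rᵀ)₁₃, (R−Rᵀ)₂₁) / (2 sinθ) = (-0.733978, +0.627235, -0.260485)
rvec = θ·k = (-0.349301, +0.298502, -0.123965)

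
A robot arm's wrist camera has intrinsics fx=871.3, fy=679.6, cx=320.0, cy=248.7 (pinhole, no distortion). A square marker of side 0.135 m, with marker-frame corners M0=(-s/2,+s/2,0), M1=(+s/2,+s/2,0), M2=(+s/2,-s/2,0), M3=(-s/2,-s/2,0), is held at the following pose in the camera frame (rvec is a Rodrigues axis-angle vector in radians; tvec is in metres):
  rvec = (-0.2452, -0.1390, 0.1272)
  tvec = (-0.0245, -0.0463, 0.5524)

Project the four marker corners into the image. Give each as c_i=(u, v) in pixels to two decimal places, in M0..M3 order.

c0=(157.88, 260.37) c1=(375.29, 283.99) c2=(394.11, 129.07) c3=(190.33, 102.34)

Intrinsics K: fx=871.3, fy=679.6, cx=320.0, cy=248.7
Marker side s = 0.135 m; corners in marker frame (Z=0):
  M0 = (-0.0675, +0.0675, 0)
  M1 = (+0.0675, +0.0675, 0)
  M2 = (+0.0675, -0.0675, 0)
  M3 = (-0.0675, -0.0675, 0)
rvec = (-0.2452, -0.1390, 0.1272), |rvec| = θ = 0.30923 rad = 17.718°
Rodrigues: sinθ=0.30433, 1−cosθ=0.04743; R = I + sinθ·[k]× + (1−cosθ)·[k]×²:
    [+0.98239 -0.10828 -0.15227]
    [+0.14209 +0.96215 +0.23254]
    [+0.12132 -0.25008 +0.96059]
t = (-0.0245, -0.0463, 0.5524) m
M0: Pc = R·M0+t = (-0.09812, +0.00905, +0.52733); u = 871.3·(-0.09812)/0.52733 + 320.0 = 157.8777, v = 679.6·(+0.00905)/0.52733 + 248.7 = 260.3687
M1: Pc = R·M1+t = (+0.03450, +0.02824, +0.54371); u = 871.3·(+0.03450)/0.54371 + 320.0 = 375.2910, v = 679.6·(+0.02824)/0.54371 + 248.7 = 283.9934
M2: Pc = R·M2+t = (+0.04912, -0.10165, +0.57747); u = 871.3·(+0.04912)/0.57747 + 320.0 = 394.1134, v = 679.6·(-0.10165)/0.57747 + 248.7 = 129.0674
M3: Pc = R·M3+t = (-0.08350, -0.12084, +0.56109); u = 871.3·(-0.08350)/0.56109 + 320.0 = 190.3314, v = 679.6·(-0.12084)/0.56109 + 248.7 = 102.3418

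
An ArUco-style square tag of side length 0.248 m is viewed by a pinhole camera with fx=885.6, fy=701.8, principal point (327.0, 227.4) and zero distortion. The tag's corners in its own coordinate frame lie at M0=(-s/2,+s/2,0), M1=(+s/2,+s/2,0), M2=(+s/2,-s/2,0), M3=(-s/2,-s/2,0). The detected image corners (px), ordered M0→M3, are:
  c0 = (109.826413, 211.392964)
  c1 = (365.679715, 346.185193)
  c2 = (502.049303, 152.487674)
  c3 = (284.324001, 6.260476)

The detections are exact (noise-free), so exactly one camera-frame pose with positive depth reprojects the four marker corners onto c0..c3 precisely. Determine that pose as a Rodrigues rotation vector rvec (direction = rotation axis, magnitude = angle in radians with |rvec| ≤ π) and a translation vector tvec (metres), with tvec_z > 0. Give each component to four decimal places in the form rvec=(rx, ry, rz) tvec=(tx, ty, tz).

Intrinsics K: fx=885.6, fy=701.8, cx=327.0, cy=227.4
Marker side s = 0.248 m; corners in marker frame (Z=0):
  M0 = (-0.1240, +0.1240, 0)
  M1 = (+0.1240, +0.1240, 0)
  M2 = (+0.1240, -0.1240, 0)
  M3 = (-0.1240, -0.1240, 0)
Detected image corners:
  c0 = (109.826413, 211.392964) px
  c1 = (365.679715, 346.185193) px
  c2 = (502.049303, 152.487674) px
  c3 = (284.324001, 6.260476) px
Planar DLT: solve 8×8 A·h = b for H (H[2,2]=1):
  H  [+1100.10916 -729.57174 +325.66131]
  H  [+651.87412 +741.82914 +178.97819]
  H  [+0.47090 -0.34017 +1.00000]
B = K⁻¹H; ‖b₁‖=1.402038, ‖b₂‖=1.402038; λ = 2/(‖b₁‖+‖b₂‖) = 0.713248, sign → tz>0 ⇒ λ=+0.713248
r₁ = λ·B[:,0] = (+0.76199,+0.55368,+0.33587); r₂ = λ·B[:,1] = (-0.49800,+0.83255,-0.24262)
r₃ = r₁×r₂ = (-0.41396,+0.01761,+0.91012); SVD([r₁ r₂ r₃]) → R = UVᵀ:
  R  [+0.76199 -0.49800 -0.41396]
  R  [+0.55368 +0.83255 +0.01761]
  R  [+0.33587 -0.24262 +0.91012]
t = (-0.00108, -0.04921, +0.71325) m
tr R = 2.504661; θ = arccos((tr R − 1)/2) = 0.719204 rad = 41.207°
axis k = ((R−Rᵀ)₃₂, (R−Rᵀ)₁₃, (R−Rᵀ)₂₁) / (2 sinθ) = (-0.197511, -0.569103, +0.798193)
rvec = θ·k = (-0.142051, -0.409301, +0.574063)

rvec=(-0.1421, -0.4093, 0.5741) tvec=(-0.0011, -0.0492, 0.7132)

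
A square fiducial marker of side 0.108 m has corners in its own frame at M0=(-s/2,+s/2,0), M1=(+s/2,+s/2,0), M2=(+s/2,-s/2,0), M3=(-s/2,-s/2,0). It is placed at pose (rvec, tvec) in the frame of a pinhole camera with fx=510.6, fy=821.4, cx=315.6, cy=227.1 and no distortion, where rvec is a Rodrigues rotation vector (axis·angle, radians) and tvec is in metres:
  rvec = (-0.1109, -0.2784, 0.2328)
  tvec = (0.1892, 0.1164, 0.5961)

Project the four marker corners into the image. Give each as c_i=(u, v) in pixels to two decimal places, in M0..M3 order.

Intrinsics K: fx=510.6, fy=821.4, cx=315.6, cy=227.1
Marker side s = 0.108 m; corners in marker frame (Z=0):
  M0 = (-0.0540, +0.0540, 0)
  M1 = (+0.0540, +0.0540, 0)
  M2 = (+0.0540, -0.0540, 0)
  M3 = (-0.0540, -0.0540, 0)
rvec = (-0.1109, -0.2784, 0.2328), |rvec| = θ = 0.37947 rad = 21.742°
Rodrigues: sinθ=0.37043, 1−cosθ=0.07114; R = I + sinθ·[k]× + (1−cosθ)·[k]×²:
    [+0.93494 -0.21200 -0.28452]
    [+0.24251 +0.96715 +0.07624]
    [+0.25901 -0.14028 +0.95563]
t = (0.1892, 0.1164, 0.5961) m
M0: Pc = R·M0+t = (+0.12727, +0.15553, +0.57454); u = 510.6·(+0.12727)/0.57454 + 315.6 = 428.7026, v = 821.4·(+0.15553)/0.57454 + 227.1 = 449.4576
M1: Pc = R·M1+t = (+0.22824, +0.18172, +0.60251); u = 510.6·(+0.22824)/0.60251 + 315.6 = 509.0213, v = 821.4·(+0.18172)/0.60251 + 227.1 = 474.8395
M2: Pc = R·M2+t = (+0.25113, +0.07727, +0.61766); u = 510.6·(+0.25113)/0.61766 + 315.6 = 523.2044, v = 821.4·(+0.07727)/0.61766 + 227.1 = 329.8568
M3: Pc = R·M3+t = (+0.15016, +0.05108, +0.58969); u = 510.6·(+0.15016)/0.58969 + 315.6 = 445.6220, v = 821.4·(+0.05108)/0.58969 + 227.1 = 298.2494

c0=(428.70, 449.46) c1=(509.02, 474.84) c2=(523.20, 329.86) c3=(445.62, 298.25)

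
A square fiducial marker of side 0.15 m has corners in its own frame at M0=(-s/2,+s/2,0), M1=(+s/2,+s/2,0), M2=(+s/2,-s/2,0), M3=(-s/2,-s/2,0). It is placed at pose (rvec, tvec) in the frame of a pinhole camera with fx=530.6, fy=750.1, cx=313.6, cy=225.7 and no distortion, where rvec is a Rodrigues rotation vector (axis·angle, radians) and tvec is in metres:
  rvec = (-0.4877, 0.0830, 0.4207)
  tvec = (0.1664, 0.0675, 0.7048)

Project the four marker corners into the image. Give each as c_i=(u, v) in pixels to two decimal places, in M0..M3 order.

c0=(365.64, 334.69) c1=(477.82, 402.64) c2=(508.14, 262.39) c3=(404.69, 205.32)

Intrinsics K: fx=530.6, fy=750.1, cx=313.6, cy=225.7
Marker side s = 0.15 m; corners in marker frame (Z=0):
  M0 = (-0.0750, +0.0750, 0)
  M1 = (+0.0750, +0.0750, 0)
  M2 = (+0.0750, -0.0750, 0)
  M3 = (-0.0750, -0.0750, 0)
rvec = (-0.4877, 0.0830, 0.4207), |rvec| = θ = 0.64941 rad = 37.208°
Rodrigues: sinθ=0.60471, 1−cosθ=0.20356; R = I + sinθ·[k]× + (1−cosθ)·[k]×²:
    [+0.91125 -0.41129 -0.02174]
    [+0.37221 +0.79977 +0.47099]
    [-0.17632 -0.43728 +0.88187]
t = (0.1664, 0.0675, 0.7048) m
M0: Pc = R·M0+t = (+0.06721, +0.09957, +0.68523); u = 530.6·(+0.06721)/0.68523 + 313.6 = 365.6435, v = 750.1·(+0.09957)/0.68523 + 225.7 = 334.6932
M1: Pc = R·M1+t = (+0.20390, +0.15540, +0.65878); u = 530.6·(+0.20390)/0.65878 + 313.6 = 477.8246, v = 750.1·(+0.15540)/0.65878 + 225.7 = 402.6396
M2: Pc = R·M2+t = (+0.26559, +0.03543, +0.72437); u = 530.6·(+0.26559)/0.72437 + 313.6 = 508.1437, v = 750.1·(+0.03543)/0.72437 + 225.7 = 262.3916
M3: Pc = R·M3+t = (+0.12890, -0.02040, +0.75082); u = 530.6·(+0.12890)/0.75082 + 313.6 = 404.6948, v = 750.1·(-0.02040)/0.75082 + 225.7 = 205.3213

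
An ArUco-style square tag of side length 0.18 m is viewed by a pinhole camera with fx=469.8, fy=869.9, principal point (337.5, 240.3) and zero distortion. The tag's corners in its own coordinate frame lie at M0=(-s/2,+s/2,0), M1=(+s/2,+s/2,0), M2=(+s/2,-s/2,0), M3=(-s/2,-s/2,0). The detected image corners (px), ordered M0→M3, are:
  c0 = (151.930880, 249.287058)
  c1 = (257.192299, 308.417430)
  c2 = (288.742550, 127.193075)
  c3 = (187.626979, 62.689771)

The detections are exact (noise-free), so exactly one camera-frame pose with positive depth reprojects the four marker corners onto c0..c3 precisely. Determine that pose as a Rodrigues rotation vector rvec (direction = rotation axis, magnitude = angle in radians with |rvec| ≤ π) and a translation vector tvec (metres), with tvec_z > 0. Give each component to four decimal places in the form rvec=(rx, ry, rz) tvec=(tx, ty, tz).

rvec=(-0.0967, -0.1905, 0.3042) tvec=(-0.1962, -0.0499, 0.8023)

Intrinsics K: fx=469.8, fy=869.9, cx=337.5, cy=240.3
Marker side s = 0.18 m; corners in marker frame (Z=0):
  M0 = (-0.0900, +0.0900, 0)
  M1 = (+0.0900, +0.0900, 0)
  M2 = (+0.0900, -0.0900, 0)
  M3 = (-0.0900, -0.0900, 0)
Detected image corners:
  c0 = (151.930880, 249.287058) px
  c1 = (257.192299, 308.417430) px
  c2 = (288.742550, 127.193075) px
  c3 = (187.626979, 62.689771) px
Planar DLT: solve 8×8 A·h = b for H (H[2,2]=1):
  H  [+620.46270 -220.55655 +222.59870]
  H  [+383.61087 +992.74907 +186.22142]
  H  [+0.21390 -0.15351 +1.00000]
B = K⁻¹H; ‖b₁‖=1.246417, ‖b₂‖=1.246417; λ = 2/(‖b₁‖+‖b₂‖) = 0.802300, sign → tz>0 ⇒ λ=+0.802300
r₁ = λ·B[:,0] = (+0.93631,+0.30639,+0.17161); r₂ = λ·B[:,1] = (-0.28818,+0.94962,-0.12316)
r₃ = r₁×r₂ = (-0.20070,+0.06586,+0.97744); SVD([r₁ r₂ r₃]) → R = UVᵀ:
  R  [+0.93631 -0.28818 -0.20070]
  R  [+0.30639 +0.94962 +0.06586]
  R  [+0.17161 -0.12316 +0.97744]
t = (-0.19622, -0.04988, +0.80230) m
tr R = 2.863366; θ = arccos((tr R − 1)/2) = 0.371777 rad = 21.301°
axis k = ((R−Rᵀ)₃₂, (R−Rᵀ)₁₃, (R−Rᵀ)₂₁) / (2 sinθ) = (-0.260165, -0.512452, +0.818356)
rvec = θ·k = (-0.096723, -0.190518, +0.304246)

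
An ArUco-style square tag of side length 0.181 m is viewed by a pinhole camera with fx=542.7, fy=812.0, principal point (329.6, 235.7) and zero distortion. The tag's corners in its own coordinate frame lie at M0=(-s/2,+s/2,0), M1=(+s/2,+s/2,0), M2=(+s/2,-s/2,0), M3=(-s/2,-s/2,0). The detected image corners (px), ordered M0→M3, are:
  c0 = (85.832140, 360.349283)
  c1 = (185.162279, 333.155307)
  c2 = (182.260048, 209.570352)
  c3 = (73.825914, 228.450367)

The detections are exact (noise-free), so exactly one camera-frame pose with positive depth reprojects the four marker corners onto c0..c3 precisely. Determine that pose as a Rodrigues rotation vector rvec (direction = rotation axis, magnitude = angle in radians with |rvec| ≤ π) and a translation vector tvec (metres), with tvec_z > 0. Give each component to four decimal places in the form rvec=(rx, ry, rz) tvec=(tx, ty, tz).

Intrinsics K: fx=542.7, fy=812.0, cx=329.6, cy=235.7
Marker side s = 0.181 m; corners in marker frame (Z=0):
  M0 = (-0.0905, +0.0905, 0)
  M1 = (+0.0905, +0.0905, 0)
  M2 = (+0.0905, -0.0905, 0)
  M3 = (-0.0905, -0.0905, 0)
Detected image corners:
  c0 = (85.832140, 360.349283) px
  c1 = (185.162279, 333.155307) px
  c2 = (182.260048, 209.570352) px
  c3 = (73.825914, 228.450367) px
Planar DLT: solve 8×8 A·h = b for H (H[2,2]=1):
  H  [+631.04006 +99.80911 +133.99662]
  H  [-3.41258 +832.85130 +285.03718]
  H  [+0.44119 +0.45253 +1.00000]
B = K⁻¹H; ‖b₁‖=1.006411, ‖b₂‖=1.006411; λ = 2/(‖b₁‖+‖b₂‖) = 0.993630, sign → tz>0 ⇒ λ=+0.993630
r₁ = λ·B[:,0] = (+0.88913,-0.13142,+0.43838); r₂ = λ·B[:,1] = (-0.09034,+0.88863,+0.44965)
r₃ = r₁×r₂ = (-0.44865,-0.43940,+0.77823); SVD([r₁ r₂ r₃]) → R = UVᵀ:
  R  [+0.88913 -0.09034 -0.44865]
  R  [-0.13142 +0.88863 -0.43940]
  R  [+0.43838 +0.44965 +0.77823]
t = (-0.35813, +0.06037, +0.99363) m
tr R = 2.555987; θ = arccos((tr R − 1)/2) = 0.679331 rad = 38.923°
axis k = ((R−Rᵀ)₃₂, (R−Rᵀ)₁₃, (R−Rᵀ)₂₁) / (2 sinθ) = (+0.707530, -0.705926, -0.032693)
rvec = θ·k = (+0.480647, -0.479558, -0.022209)

rvec=(0.4806, -0.4796, -0.0222) tvec=(-0.3581, 0.0604, 0.9936)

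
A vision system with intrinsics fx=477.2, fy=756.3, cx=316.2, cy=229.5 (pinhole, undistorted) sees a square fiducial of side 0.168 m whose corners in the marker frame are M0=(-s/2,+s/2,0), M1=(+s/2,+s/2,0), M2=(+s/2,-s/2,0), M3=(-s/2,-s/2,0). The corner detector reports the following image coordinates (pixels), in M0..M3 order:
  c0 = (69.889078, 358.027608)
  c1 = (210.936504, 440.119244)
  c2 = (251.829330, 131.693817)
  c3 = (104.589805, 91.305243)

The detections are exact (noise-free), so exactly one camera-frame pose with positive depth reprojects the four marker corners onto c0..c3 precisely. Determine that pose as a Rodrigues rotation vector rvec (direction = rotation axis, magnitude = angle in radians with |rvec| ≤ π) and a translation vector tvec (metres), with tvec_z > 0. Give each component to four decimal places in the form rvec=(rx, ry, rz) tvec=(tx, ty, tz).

Intrinsics K: fx=477.2, fy=756.3, cx=316.2, cy=229.5
Marker side s = 0.168 m; corners in marker frame (Z=0):
  M0 = (-0.0840, +0.0840, 0)
  M1 = (+0.0840, +0.0840, 0)
  M2 = (+0.0840, -0.0840, 0)
  M3 = (-0.0840, -0.0840, 0)
Detected image corners:
  c0 = (69.889078, 358.027608) px
  c1 = (210.936504, 440.119244) px
  c2 = (251.829330, 131.693817) px
  c3 = (104.589805, 91.305243) px
Planar DLT: solve 8×8 A·h = b for H (H[2,2]=1):
  H  [+719.49382 -219.20574 +154.00538]
  H  [+142.94056 +1709.78643 +253.38687]
  H  [-0.86912 +0.02781 +1.00000]
B = K⁻¹H; ‖b₁‖=2.302574, ‖b₂‖=2.302574; λ = 2/(‖b₁‖+‖b₂‖) = 0.434297, sign → tz>0 ⇒ λ=+0.434297
r₁ = λ·B[:,0] = (+0.90491,+0.19662,-0.37745); r₂ = λ·B[:,1] = (-0.20750,+0.97816,+0.01208)
r₃ = r₁×r₂ = (+0.37159,+0.06739,+0.92595); SVD([r₁ r₂ r₃]) → R = UVᵀ:
  R  [+0.90491 -0.20750 +0.37159]
  R  [+0.19662 +0.97816 +0.06739]
  R  [-0.37745 +0.01208 +0.92595]
t = (-0.14761, +0.01372, +0.43430) m
tr R = 2.809024; θ = arccos((tr R − 1)/2) = 0.440563 rad = 25.242°
axis k = ((R−Rᵀ)₃₂, (R−Rᵀ)₁₃, (R−Rᵀ)₂₁) / (2 sinθ) = (-0.064859, +0.878230, +0.473820)
rvec = θ·k = (-0.028575, +0.386915, +0.208748)

rvec=(-0.0286, 0.3869, 0.2087) tvec=(-0.1476, 0.0137, 0.4343)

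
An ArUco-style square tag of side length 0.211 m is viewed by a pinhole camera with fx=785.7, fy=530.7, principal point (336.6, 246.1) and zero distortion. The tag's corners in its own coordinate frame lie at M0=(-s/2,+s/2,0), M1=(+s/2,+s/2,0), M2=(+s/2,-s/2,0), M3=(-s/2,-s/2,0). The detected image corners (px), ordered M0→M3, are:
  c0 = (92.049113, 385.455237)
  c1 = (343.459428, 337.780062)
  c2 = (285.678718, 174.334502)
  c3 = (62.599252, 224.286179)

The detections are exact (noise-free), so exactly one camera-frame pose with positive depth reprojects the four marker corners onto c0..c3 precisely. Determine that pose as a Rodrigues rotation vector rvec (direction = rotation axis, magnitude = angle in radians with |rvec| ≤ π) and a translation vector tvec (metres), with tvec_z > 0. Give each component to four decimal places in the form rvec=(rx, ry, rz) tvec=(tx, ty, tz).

rvec=(-0.3242, 0.1945, -0.2695) tvec=(-0.1187, 0.0370, 0.6449)

Intrinsics K: fx=785.7, fy=530.7, cx=336.6, cy=246.1
Marker side s = 0.211 m; corners in marker frame (Z=0):
  M0 = (-0.1055, +0.1055, 0)
  M1 = (+0.1055, +0.1055, 0)
  M2 = (+0.1055, -0.1055, 0)
  M3 = (-0.1055, -0.1055, 0)
Detected image corners:
  c0 = (92.049113, 385.455237) px
  c1 = (343.459428, 337.780062) px
  c2 = (285.678718, 174.334502) px
  c3 = (62.599252, 224.286179) px
Planar DLT: solve 8×8 A·h = b for H (H[2,2]=1):
  H  [+1076.71972 +102.30173 +191.93259]
  H  [-294.54477 +621.93602 +276.54899]
  H  [-0.22428 -0.52472 +1.00000]
B = K⁻¹H; ‖b₁‖=1.550571, ‖b₂‖=1.550571; λ = 2/(‖b₁‖+‖b₂‖) = 0.644924, sign → tz>0 ⇒ λ=+0.644924
r₁ = λ·B[:,0] = (+0.94577,-0.29086,-0.14464); r₂ = λ·B[:,1] = (+0.22895,+0.91272,-0.33840)
r₃ = r₁×r₂ = (+0.23045,+0.28694,+0.92982); SVD([r₁ r₂ r₃]) → R = UVᵀ:
  R  [+0.94577 +0.22895 +0.23045]
  R  [-0.29086 +0.91272 +0.28694]
  R  [-0.14464 -0.33840 +0.92982]
t = (-0.11875, +0.03700, +0.64492) m
tr R = 2.788309; θ = arccos((tr R − 1)/2) = 0.464257 rad = 26.600°
axis k = ((R−Rᵀ)₃₂, (R−Rᵀ)₁₃, (R−Rᵀ)₂₁) / (2 sinθ) = (-0.698301, +0.418858, -0.580460)
rvec = θ·k = (-0.324191, +0.194458, -0.269483)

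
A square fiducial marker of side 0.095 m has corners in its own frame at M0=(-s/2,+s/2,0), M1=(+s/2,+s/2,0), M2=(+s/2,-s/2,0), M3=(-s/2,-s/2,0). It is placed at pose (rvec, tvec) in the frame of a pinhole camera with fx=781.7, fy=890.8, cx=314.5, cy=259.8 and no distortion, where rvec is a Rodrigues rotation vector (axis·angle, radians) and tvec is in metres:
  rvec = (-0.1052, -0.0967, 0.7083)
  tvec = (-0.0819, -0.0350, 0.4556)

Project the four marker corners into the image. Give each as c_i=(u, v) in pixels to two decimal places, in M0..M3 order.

c0=(55.06, 199.65) c1=(182.06, 322.60) c2=(288.47, 183.39) c3=(166.03, 62.20)

Intrinsics K: fx=781.7, fy=890.8, cx=314.5, cy=259.8
Marker side s = 0.095 m; corners in marker frame (Z=0):
  M0 = (-0.0475, +0.0475, 0)
  M1 = (+0.0475, +0.0475, 0)
  M2 = (+0.0475, -0.0475, 0)
  M3 = (-0.0475, -0.0475, 0)
rvec = (-0.1052, -0.0967, 0.7083), |rvec| = θ = 0.72257 rad = 41.400°
Rodrigues: sinθ=0.66131, 1−cosθ=0.24989; R = I + sinθ·[k]× + (1−cosθ)·[k]×²:
    [+0.75541 -0.64339 -0.12417]
    [+0.65312 +0.75458 +0.06350]
    [+0.05284 -0.12906 +0.99023]
t = (-0.0819, -0.0350, 0.4556) m
M0: Pc = R·M0+t = (-0.14834, -0.03018, +0.44696); u = 781.7·(-0.14834)/0.44696 + 314.5 = 55.0596, v = 890.8·(-0.03018)/0.44696 + 259.8 = 199.6494
M1: Pc = R·M1+t = (-0.07658, +0.03187, +0.45198); u = 781.7·(-0.07658)/0.45198 + 314.5 = 182.0563, v = 890.8·(+0.03187)/0.45198 + 259.8 = 322.6045
M2: Pc = R·M2+t = (-0.01546, -0.03982, +0.46424); u = 781.7·(-0.01546)/0.46424 + 314.5 = 288.4724, v = 890.8·(-0.03982)/0.46424 + 259.8 = 183.3932
M3: Pc = R·M3+t = (-0.08722, -0.10187, +0.45922); u = 781.7·(-0.08722)/0.45922 + 314.5 = 166.0297, v = 890.8·(-0.10187)/0.45922 + 259.8 = 62.1993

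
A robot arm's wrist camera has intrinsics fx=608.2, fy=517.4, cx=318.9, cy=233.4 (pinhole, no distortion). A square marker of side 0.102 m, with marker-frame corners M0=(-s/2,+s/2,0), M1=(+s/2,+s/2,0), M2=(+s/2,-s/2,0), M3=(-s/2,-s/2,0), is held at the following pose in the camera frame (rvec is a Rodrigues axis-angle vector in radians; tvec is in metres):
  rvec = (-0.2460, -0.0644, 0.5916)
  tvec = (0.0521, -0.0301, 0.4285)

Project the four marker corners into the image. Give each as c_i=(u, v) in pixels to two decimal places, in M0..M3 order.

c0=(292.73, 211.37) c1=(416.48, 282.37) c2=(487.46, 183.53) c3=(370.63, 116.83)

Intrinsics K: fx=608.2, fy=517.4, cx=318.9, cy=233.4
Marker side s = 0.102 m; corners in marker frame (Z=0):
  M0 = (-0.0510, +0.0510, 0)
  M1 = (+0.0510, +0.0510, 0)
  M2 = (+0.0510, -0.0510, 0)
  M3 = (-0.0510, -0.0510, 0)
rvec = (-0.2460, -0.0644, 0.5916), |rvec| = θ = 0.64394 rad = 36.895°
Rodrigues: sinθ=0.60035, 1−cosθ=0.20026; R = I + sinθ·[k]× + (1−cosθ)·[k]×²:
    [+0.82897 -0.54390 -0.13033]
    [+0.55921 +0.80174 +0.21095]
    [-0.01025 -0.24775 +0.96877]
t = (0.0521, -0.0301, 0.4285) m
M0: Pc = R·M0+t = (-0.01792, -0.01773, +0.41639); u = 608.2·(-0.01792)/0.41639 + 318.9 = 292.7304, v = 517.4·(-0.01773)/0.41639 + 233.4 = 211.3680
M1: Pc = R·M1+t = (+0.06664, +0.03931, +0.41534); u = 608.2·(+0.06664)/0.41534 + 318.9 = 416.4806, v = 517.4·(+0.03931)/0.41534 + 233.4 = 282.3671
M2: Pc = R·M2+t = (+0.12212, -0.04247, +0.44061); u = 608.2·(+0.12212)/0.44061 + 318.9 = 487.4634, v = 517.4·(-0.04247)/0.44061 + 233.4 = 183.5293
M3: Pc = R·M3+t = (+0.03756, -0.09951, +0.44166); u = 608.2·(+0.03756)/0.44166 + 318.9 = 370.6258, v = 517.4·(-0.09951)/0.44166 + 233.4 = 116.8265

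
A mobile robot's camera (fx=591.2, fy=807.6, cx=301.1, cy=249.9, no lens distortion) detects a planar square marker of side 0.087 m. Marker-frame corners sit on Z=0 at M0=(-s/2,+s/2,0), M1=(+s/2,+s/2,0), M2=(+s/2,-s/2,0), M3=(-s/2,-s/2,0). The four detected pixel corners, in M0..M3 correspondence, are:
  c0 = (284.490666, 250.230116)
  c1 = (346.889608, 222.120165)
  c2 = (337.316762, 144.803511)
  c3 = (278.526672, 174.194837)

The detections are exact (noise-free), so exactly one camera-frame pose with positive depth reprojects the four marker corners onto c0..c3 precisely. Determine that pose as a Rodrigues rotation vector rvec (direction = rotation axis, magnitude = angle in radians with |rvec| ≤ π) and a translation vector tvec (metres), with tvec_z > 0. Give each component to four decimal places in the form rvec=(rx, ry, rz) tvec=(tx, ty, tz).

rvec=(-0.4751, 0.4071, -0.2153) tvec=(0.0130, -0.0502, 0.7677)

Intrinsics K: fx=591.2, fy=807.6, cx=301.1, cy=249.9
Marker side s = 0.087 m; corners in marker frame (Z=0):
  M0 = (-0.0435, +0.0435, 0)
  M1 = (+0.0435, +0.0435, 0)
  M2 = (+0.0435, -0.0435, 0)
  M3 = (-0.0435, -0.0435, 0)
Detected image corners:
  c0 = (284.490666, 250.230116) px
  c1 = (346.889608, 222.120165) px
  c2 = (337.316762, 144.803511) px
  c3 = (278.526672, 174.194837) px
Planar DLT: solve 8×8 A·h = b for H (H[2,2]=1):
  H  [+562.40821 -107.42971 +311.13521]
  H  [-415.38084 +756.62319 +197.05481]
  H  [-0.42819 -0.62967 +1.00000]
B = K⁻¹H; ‖b₁‖=1.302535, ‖b₂‖=1.302535; λ = 2/(‖b₁‖+‖b₂‖) = 0.767734, sign → tz>0 ⇒ λ=+0.767734
r₁ = λ·B[:,0] = (+0.89777,-0.29315,-0.32874); r₂ = λ·B[:,1] = (+0.10670,+0.86886,-0.48342)
r₃ = r₁×r₂ = (+0.42734,+0.39893,+0.81132); SVD([r₁ r₂ r₃]) → R = UVᵀ:
  R  [+0.89777 +0.10670 +0.42734]
  R  [-0.29315 +0.86886 +0.39893]
  R  [-0.32874 -0.48342 +0.81132]
t = (+0.01303, -0.05024, +0.76773) m
tr R = 2.577950; θ = arccos((tr R − 1)/2) = 0.661657 rad = 37.910°
axis k = ((R−Rᵀ)₃₂, (R−Rᵀ)₁₃, (R−Rᵀ)₂₁) / (2 sinθ) = (-0.718026, +0.615274, -0.325388)
rvec = θ·k = (-0.475087, +0.407100, -0.215295)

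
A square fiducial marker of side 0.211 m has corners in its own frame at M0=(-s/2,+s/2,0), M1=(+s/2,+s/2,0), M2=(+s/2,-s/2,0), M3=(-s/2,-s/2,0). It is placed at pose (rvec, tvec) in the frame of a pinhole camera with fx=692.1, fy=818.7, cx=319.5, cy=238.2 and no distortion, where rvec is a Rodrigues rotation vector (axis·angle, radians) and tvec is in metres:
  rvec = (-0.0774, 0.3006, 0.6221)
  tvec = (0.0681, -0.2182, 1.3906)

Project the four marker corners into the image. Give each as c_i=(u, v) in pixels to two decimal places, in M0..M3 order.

Intrinsics K: fx=692.1, fy=818.7, cx=319.5, cy=238.2
Marker side s = 0.211 m; corners in marker frame (Z=0):
  M0 = (-0.1055, +0.1055, 0)
  M1 = (+0.1055, +0.1055, 0)
  M2 = (+0.1055, -0.1055, 0)
  M3 = (-0.1055, -0.1055, 0)
rvec = (-0.0774, 0.3006, 0.6221), |rvec| = θ = 0.69524 rad = 39.834°
Rodrigues: sinθ=0.64057, 1−cosθ=0.23210; R = I + sinθ·[k]× + (1−cosθ)·[k]×²:
    [+0.77078 -0.58435 +0.25384]
    [+0.56201 +0.81129 +0.16111]
    [-0.30008 +0.01848 +0.95373]
t = (0.0681, -0.2182, 1.3906) m
M0: Pc = R·M0+t = (-0.07487, -0.19190, +1.42421); u = 692.1·(-0.07487)/1.42421 + 319.5 = 283.1185, v = 818.7·(-0.19190)/1.42421 + 238.2 = 127.8866
M1: Pc = R·M1+t = (+0.08777, -0.07332, +1.36089); u = 692.1·(+0.08777)/1.36089 + 319.5 = 364.1354, v = 818.7·(-0.07332)/1.36089 + 238.2 = 194.0931
M2: Pc = R·M2+t = (+0.21107, -0.24450, +1.35699); u = 692.1·(+0.21107)/1.35699 + 319.5 = 427.1491, v = 818.7·(-0.24450)/1.35699 + 238.2 = 90.6888
M3: Pc = R·M3+t = (+0.04843, -0.36308, +1.42031); u = 692.1·(+0.04843)/1.42031 + 319.5 = 343.1005, v = 818.7·(-0.36308)/1.42031 + 238.2 = 28.9103

c0=(283.12, 127.89) c1=(364.14, 194.09) c2=(427.15, 90.69) c3=(343.10, 28.91)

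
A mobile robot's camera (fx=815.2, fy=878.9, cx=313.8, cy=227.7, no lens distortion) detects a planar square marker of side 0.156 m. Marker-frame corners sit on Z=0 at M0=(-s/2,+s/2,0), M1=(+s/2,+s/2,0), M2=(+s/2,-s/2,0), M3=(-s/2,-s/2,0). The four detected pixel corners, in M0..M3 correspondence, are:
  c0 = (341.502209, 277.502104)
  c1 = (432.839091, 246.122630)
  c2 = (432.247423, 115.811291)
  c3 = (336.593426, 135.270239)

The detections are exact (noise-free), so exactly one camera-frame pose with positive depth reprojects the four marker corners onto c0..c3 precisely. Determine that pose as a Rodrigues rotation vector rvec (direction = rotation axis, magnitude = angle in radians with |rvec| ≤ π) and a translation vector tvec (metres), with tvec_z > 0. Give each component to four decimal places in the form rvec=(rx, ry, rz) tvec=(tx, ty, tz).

rvec=(0.2499, -0.6755, -0.1371) tvec=(0.0892, -0.0370, 0.9797)

Intrinsics K: fx=815.2, fy=878.9, cx=313.8, cy=227.7
Marker side s = 0.156 m; corners in marker frame (Z=0):
  M0 = (-0.0780, +0.0780, 0)
  M1 = (+0.0780, +0.0780, 0)
  M2 = (+0.0780, -0.0780, 0)
  M3 = (-0.0780, -0.0780, 0)
Detected image corners:
  c0 = (341.502209, 277.502104) px
  c1 = (432.839091, 246.122630) px
  c2 = (432.247423, 115.811291) px
  c3 = (336.593426, 135.270239) px
Planar DLT: solve 8×8 A·h = b for H (H[2,2]=1):
  H  [+835.36653 +124.20853 +388.05907]
  H  [-45.12656 +925.54680 +194.54657]
  H  [+0.61260 +0.27797 +1.00000]
B = K⁻¹H; ‖b₁‖=1.020687, ‖b₂‖=1.020687; λ = 2/(‖b₁‖+‖b₂‖) = 0.979732, sign → tz>0 ⇒ λ=+0.979732
r₁ = λ·B[:,0] = (+0.77294,-0.20579,+0.60018); r₂ = λ·B[:,1] = (+0.04445,+0.96117,+0.27234)
r₃ = r₁×r₂ = (-0.63292,-0.18382,+0.75207); SVD([r₁ r₂ r₃]) → R = UVᵀ:
  R  [+0.77294 +0.04445 -0.63292]
  R  [-0.20579 +0.96117 -0.18382]
  R  [+0.60018 +0.27234 +0.75207]
t = (+0.08925, -0.03696, +0.97973) m
tr R = 2.486187; θ = arccos((tr R − 1)/2) = 0.733115 rad = 42.004°
axis k = ((R−Rᵀ)₃₂, (R−Rᵀ)₁₃, (R−Rᵀ)₂₁) / (2 sinθ) = (+0.340833, -0.921344, -0.186973)
rvec = θ·k = (+0.249869, -0.675451, -0.137073)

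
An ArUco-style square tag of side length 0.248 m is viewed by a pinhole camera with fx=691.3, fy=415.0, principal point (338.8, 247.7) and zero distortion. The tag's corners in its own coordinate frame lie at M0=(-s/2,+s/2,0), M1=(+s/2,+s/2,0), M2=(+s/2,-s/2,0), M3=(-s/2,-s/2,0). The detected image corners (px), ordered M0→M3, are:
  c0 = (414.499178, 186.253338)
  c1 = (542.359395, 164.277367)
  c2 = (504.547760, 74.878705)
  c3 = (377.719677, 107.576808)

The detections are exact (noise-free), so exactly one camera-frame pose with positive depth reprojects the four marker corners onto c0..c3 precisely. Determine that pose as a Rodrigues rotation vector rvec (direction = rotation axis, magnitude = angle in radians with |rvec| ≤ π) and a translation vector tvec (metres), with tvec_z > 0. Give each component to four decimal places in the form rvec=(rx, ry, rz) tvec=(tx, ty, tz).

Intrinsics K: fx=691.3, fy=415.0, cx=338.8, cy=247.7
Marker side s = 0.248 m; corners in marker frame (Z=0):
  M0 = (-0.1240, +0.1240, 0)
  M1 = (+0.1240, +0.1240, 0)
  M2 = (+0.1240, -0.1240, 0)
  M3 = (-0.1240, -0.1240, 0)
Detected image corners:
  c0 = (414.499178, 186.253338) px
  c1 = (542.359395, 164.277367) px
  c2 = (504.547760, 74.878705) px
  c3 = (377.719677, 107.576808) px
Planar DLT: solve 8×8 A·h = b for H (H[2,2]=1):
  H  [+293.08302 +199.79279 +456.24541]
  H  [-173.82252 +351.93050 +134.62042]
  H  [-0.47942 +0.10773 +1.00000]
B = K⁻¹H; ‖b₁‖=0.825608, ‖b₂‖=0.825608; λ = 2/(‖b₁‖+‖b₂‖) = 1.211228, sign → tz>0 ⇒ λ=+1.211228
r₁ = λ·B[:,0] = (+0.79810,-0.16073,-0.58069); r₂ = λ·B[:,1] = (+0.28611,+0.94927,+0.13048)
r₃ = r₁×r₂ = (+0.53026,-0.27028,+0.80360); SVD([r₁ r₂ r₃]) → R = UVᵀ:
  R  [+0.79810 +0.28611 +0.53026]
  R  [-0.16073 +0.94927 -0.27028]
  R  [-0.58069 +0.13048 +0.80360]
t = (+0.20578, -0.33004, +1.21123) m
tr R = 2.550974; θ = arccos((tr R − 1)/2) = 0.683310 rad = 39.151°
axis k = ((R−Rᵀ)₃₂, (R−Rᵀ)₁₃, (R−Rᵀ)₂₁) / (2 sinθ) = (+0.317378, +0.879801, -0.353867)
rvec = θ·k = (+0.216867, +0.601177, -0.241801)

rvec=(0.2169, 0.6012, -0.2418) tvec=(0.2058, -0.3300, 1.2112)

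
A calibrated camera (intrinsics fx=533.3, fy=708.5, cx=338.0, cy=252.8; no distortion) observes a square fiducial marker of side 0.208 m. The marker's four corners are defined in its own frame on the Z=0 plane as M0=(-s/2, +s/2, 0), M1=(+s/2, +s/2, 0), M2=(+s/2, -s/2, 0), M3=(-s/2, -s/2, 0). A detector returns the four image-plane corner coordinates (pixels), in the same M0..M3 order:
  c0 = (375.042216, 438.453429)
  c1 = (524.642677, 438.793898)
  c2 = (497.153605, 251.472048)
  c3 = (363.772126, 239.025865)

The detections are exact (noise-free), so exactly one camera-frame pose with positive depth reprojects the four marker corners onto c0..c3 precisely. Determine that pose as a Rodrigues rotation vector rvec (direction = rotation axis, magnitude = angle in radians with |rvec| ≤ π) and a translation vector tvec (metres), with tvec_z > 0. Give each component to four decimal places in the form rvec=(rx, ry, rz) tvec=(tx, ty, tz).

rvec=(-0.4519, -0.2462, 0.0088) tvec=(0.1419, 0.0856, 0.7282)

Intrinsics K: fx=533.3, fy=708.5, cx=338.0, cy=252.8
Marker side s = 0.208 m; corners in marker frame (Z=0):
  M0 = (-0.1040, +0.1040, 0)
  M1 = (+0.1040, +0.1040, 0)
  M2 = (+0.1040, -0.1040, 0)
  M3 = (-0.1040, -0.1040, 0)
Detected image corners:
  c0 = (375.042216, 438.453429) px
  c1 = (524.642677, 438.793898) px
  c2 = (497.153605, 251.472048) px
  c3 = (363.772126, 239.025865) px
Planar DLT: solve 8×8 A·h = b for H (H[2,2]=1):
  H  [+818.96530 -167.42809 +441.91219]
  H  [+142.17821 +725.25700 +336.05970]
  H  [+0.32065 -0.59502 +1.00000]
B = K⁻¹H; ‖b₁‖=1.373185, ‖b₂‖=1.373185; λ = 2/(‖b₁‖+‖b₂‖) = 0.728234, sign → tz>0 ⇒ λ=+0.728234
r₁ = λ·B[:,0] = (+0.97032,+0.06282,+0.23350); r₂ = λ·B[:,1] = (+0.04600,+0.90007,-0.43331)
r₃ = r₁×r₂ = (-0.23739,+0.43120,+0.87047); SVD([r₁ r₂ r₃]) → R = UVᵀ:
  R  [+0.97032 +0.04600 -0.23739]
  R  [+0.06282 +0.90007 +0.43120]
  R  [+0.23350 -0.43331 +0.87047]
t = (+0.14189, +0.08558, +0.72823) m
tr R = 2.740861; θ = arccos((tr R − 1)/2) = 0.514720 rad = 29.491°
axis k = ((R−Rᵀ)₃₂, (R−Rᵀ)₁₃, (R−Rᵀ)₂₁) / (2 sinθ) = (-0.878047, -0.478270, +0.017082)
rvec = θ·k = (-0.451948, -0.246175, +0.008793)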